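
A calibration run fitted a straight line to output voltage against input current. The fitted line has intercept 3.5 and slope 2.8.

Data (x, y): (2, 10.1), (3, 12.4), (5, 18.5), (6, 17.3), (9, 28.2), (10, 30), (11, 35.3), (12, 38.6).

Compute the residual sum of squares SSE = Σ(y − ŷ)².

SSE = 17

x=2: ŷ = 3.5 + 2.8·2 = 9.1; e = 10.1 − 9.1 = 1
x=3: ŷ = 3.5 + 2.8·3 = 11.9; e = 12.4 − 11.9 = 0.5
x=5: ŷ = 3.5 + 2.8·5 = 17.5; e = 18.5 − 17.5 = 1
x=6: ŷ = 3.5 + 2.8·6 = 20.3; e = 17.3 − 20.3 = -3
x=9: ŷ = 3.5 + 2.8·9 = 28.7; e = 28.2 − 28.7 = -0.5
x=10: ŷ = 3.5 + 2.8·10 = 31.5; e = 30 − 31.5 = -1.5
x=11: ŷ = 3.5 + 2.8·11 = 34.3; e = 35.3 − 34.3 = 1
x=12: ŷ = 3.5 + 2.8·12 = 37.1; e = 38.6 − 37.1 = 1.5
SSE = 1 + 0.25 + 1 + 9 + 0.25 + 2.25 + 1 + 2.25 = 17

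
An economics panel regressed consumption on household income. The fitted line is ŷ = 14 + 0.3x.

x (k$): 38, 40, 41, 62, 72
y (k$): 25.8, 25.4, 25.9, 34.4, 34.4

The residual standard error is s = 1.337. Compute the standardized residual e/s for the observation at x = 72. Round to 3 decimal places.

-0.898

ŷ = 14 + 0.3·72 = 35.6
e = 34.4 − 35.6 = -1.2
e/s = -1.2 / 1.337 = -0.898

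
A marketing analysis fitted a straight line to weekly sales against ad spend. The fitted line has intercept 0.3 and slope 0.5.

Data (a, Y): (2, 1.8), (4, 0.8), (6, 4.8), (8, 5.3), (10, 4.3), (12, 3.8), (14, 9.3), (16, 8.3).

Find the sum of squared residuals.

SSE = 17

a=2: Ŷ = 0.3 + 0.5·2 = 1.3; e = 1.8 − 1.3 = 0.5
a=4: Ŷ = 0.3 + 0.5·4 = 2.3; e = 0.8 − 2.3 = -1.5
a=6: Ŷ = 0.3 + 0.5·6 = 3.3; e = 4.8 − 3.3 = 1.5
a=8: Ŷ = 0.3 + 0.5·8 = 4.3; e = 5.3 − 4.3 = 1
a=10: Ŷ = 0.3 + 0.5·10 = 5.3; e = 4.3 − 5.3 = -1
a=12: Ŷ = 0.3 + 0.5·12 = 6.3; e = 3.8 − 6.3 = -2.5
a=14: Ŷ = 0.3 + 0.5·14 = 7.3; e = 9.3 − 7.3 = 2
a=16: Ŷ = 0.3 + 0.5·16 = 8.3; e = 8.3 − 8.3 = 0
SSE = 0.25 + 2.25 + 2.25 + 1 + 1 + 6.25 + 4 + 0 = 17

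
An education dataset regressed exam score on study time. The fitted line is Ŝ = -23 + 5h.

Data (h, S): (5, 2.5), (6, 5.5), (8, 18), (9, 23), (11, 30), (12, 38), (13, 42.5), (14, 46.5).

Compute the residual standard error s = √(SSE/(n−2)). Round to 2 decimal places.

h=5: Ŝ = -23 + 5·5 = 2; e = 2.5 − 2 = 0.5
h=6: Ŝ = -23 + 5·6 = 7; e = 5.5 − 7 = -1.5
h=8: Ŝ = -23 + 5·8 = 17; e = 18 − 17 = 1
h=9: Ŝ = -23 + 5·9 = 22; e = 23 − 22 = 1
h=11: Ŝ = -23 + 5·11 = 32; e = 30 − 32 = -2
h=12: Ŝ = -23 + 5·12 = 37; e = 38 − 37 = 1
h=13: Ŝ = -23 + 5·13 = 42; e = 42.5 − 42 = 0.5
h=14: Ŝ = -23 + 5·14 = 47; e = 46.5 − 47 = -0.5
SSE = 0.25 + 2.25 + 1 + 1 + 4 + 1 + 0.25 + 0.25 = 10
s = √(10/6) = √1.66667 ≈ 1.29

s = 1.29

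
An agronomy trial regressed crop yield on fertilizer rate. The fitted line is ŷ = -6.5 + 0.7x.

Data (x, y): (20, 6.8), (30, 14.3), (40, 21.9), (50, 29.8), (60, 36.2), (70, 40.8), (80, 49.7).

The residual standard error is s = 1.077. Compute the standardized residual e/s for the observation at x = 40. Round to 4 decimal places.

0.3714

ŷ = -6.5 + 0.7·40 = 21.5
e = 21.9 − 21.5 = 0.4
e/s = 0.4 / 1.077 = 0.3714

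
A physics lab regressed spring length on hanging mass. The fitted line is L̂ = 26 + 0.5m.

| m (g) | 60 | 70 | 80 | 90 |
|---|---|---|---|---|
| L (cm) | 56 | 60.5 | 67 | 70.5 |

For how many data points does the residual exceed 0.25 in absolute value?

m=60: L̂ = 26 + 0.5·60 = 56; r = 56 − 56 = 0
m=70: L̂ = 26 + 0.5·70 = 61; r = 60.5 − 61 = -0.5
m=80: L̂ = 26 + 0.5·80 = 66; r = 67 − 66 = 1
m=90: L̂ = 26 + 0.5·90 = 71; r = 70.5 − 71 = -0.5
|r| > 0.25: m=70 (|r|=0.5), m=80 (|r|=1), m=90 (|r|=0.5) → 3

3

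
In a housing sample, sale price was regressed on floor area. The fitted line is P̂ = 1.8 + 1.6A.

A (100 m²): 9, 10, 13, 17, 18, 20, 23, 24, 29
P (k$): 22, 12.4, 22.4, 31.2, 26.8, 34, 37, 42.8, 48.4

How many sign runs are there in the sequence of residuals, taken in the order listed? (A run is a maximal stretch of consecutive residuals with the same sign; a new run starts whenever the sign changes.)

A=9: P̂ = 1.8 + 1.6·9 = 16.2; e = 22 − 16.2 = 5.8
A=10: P̂ = 1.8 + 1.6·10 = 17.8; e = 12.4 − 17.8 = -5.4
A=13: P̂ = 1.8 + 1.6·13 = 22.6; e = 22.4 − 22.6 = -0.2
A=17: P̂ = 1.8 + 1.6·17 = 29; e = 31.2 − 29 = 2.2
A=18: P̂ = 1.8 + 1.6·18 = 30.6; e = 26.8 − 30.6 = -3.8
A=20: P̂ = 1.8 + 1.6·20 = 33.8; e = 34 − 33.8 = 0.2
A=23: P̂ = 1.8 + 1.6·23 = 38.6; e = 37 − 38.6 = -1.6
A=24: P̂ = 1.8 + 1.6·24 = 40.2; e = 42.8 − 40.2 = 2.6
A=29: P̂ = 1.8 + 1.6·29 = 48.2; e = 48.4 − 48.2 = 0.2
Signs: + − − + − + − + +
Runs: +×1, −×2, +×1, −×1, +×1, −×1, +×2 → 7

7 runs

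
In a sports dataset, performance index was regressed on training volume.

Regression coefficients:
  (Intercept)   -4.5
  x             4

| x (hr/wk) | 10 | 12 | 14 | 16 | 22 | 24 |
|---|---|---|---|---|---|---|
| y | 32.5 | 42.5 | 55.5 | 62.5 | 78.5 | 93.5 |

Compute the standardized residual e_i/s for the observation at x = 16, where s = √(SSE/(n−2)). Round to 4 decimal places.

0.7500

x=10: ŷ = -4.5 + 4·10 = 35.5; e = 32.5 − 35.5 = -3
x=12: ŷ = -4.5 + 4·12 = 43.5; e = 42.5 − 43.5 = -1
x=14: ŷ = -4.5 + 4·14 = 51.5; e = 55.5 − 51.5 = 4
x=16: ŷ = -4.5 + 4·16 = 59.5; e = 62.5 − 59.5 = 3
x=22: ŷ = -4.5 + 4·22 = 83.5; e = 78.5 − 83.5 = -5
x=24: ŷ = -4.5 + 4·24 = 91.5; e = 93.5 − 91.5 = 2
SSE = 9 + 1 + 16 + 9 + 25 + 4 = 64
s = √(64/4) = 4
e/s = 3 / 4 = 0.7500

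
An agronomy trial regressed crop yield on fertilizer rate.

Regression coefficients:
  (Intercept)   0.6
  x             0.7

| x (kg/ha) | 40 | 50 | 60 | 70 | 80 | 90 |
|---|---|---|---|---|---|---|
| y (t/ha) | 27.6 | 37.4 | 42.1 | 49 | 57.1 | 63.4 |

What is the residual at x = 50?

r = 1.8

ŷ = 0.6 + 0.7·50 = 35.6
r = 37.4 − 35.6 = 1.8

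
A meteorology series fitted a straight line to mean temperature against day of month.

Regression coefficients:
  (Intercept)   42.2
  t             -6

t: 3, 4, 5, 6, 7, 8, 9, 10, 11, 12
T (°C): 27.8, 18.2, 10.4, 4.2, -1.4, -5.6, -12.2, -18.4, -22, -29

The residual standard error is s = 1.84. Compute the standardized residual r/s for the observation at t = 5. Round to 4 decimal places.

-0.9783

ŷ = 42.2 − 6·5 = 12.2
r = 10.4 − 12.2 = -1.8
r/s = -1.8 / 1.84 = -0.9783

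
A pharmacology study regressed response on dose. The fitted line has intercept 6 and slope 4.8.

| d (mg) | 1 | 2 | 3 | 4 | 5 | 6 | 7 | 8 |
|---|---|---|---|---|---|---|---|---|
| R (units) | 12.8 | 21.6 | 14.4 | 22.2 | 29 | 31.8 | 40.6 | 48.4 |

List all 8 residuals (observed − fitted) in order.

d=1: ŷ = 6 + 4.8·1 = 10.8; e = 12.8 − 10.8 = 2
d=2: ŷ = 6 + 4.8·2 = 15.6; e = 21.6 − 15.6 = 6
d=3: ŷ = 6 + 4.8·3 = 20.4; e = 14.4 − 20.4 = -6
d=4: ŷ = 6 + 4.8·4 = 25.2; e = 22.2 − 25.2 = -3
d=5: ŷ = 6 + 4.8·5 = 30; e = 29 − 30 = -1
d=6: ŷ = 6 + 4.8·6 = 34.8; e = 31.8 − 34.8 = -3
d=7: ŷ = 6 + 4.8·7 = 39.6; e = 40.6 − 39.6 = 1
d=8: ŷ = 6 + 4.8·8 = 44.4; e = 48.4 − 44.4 = 4

2, 6, -6, -3, -1, -3, 1, 4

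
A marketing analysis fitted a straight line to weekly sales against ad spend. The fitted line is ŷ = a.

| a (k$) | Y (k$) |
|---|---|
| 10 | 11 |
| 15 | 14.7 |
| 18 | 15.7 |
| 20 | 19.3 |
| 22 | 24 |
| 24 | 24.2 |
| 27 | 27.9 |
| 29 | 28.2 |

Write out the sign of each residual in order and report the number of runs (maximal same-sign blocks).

a=10: ŷ = 10 = 10; e = 11 − 10 = 1
a=15: ŷ = 15 = 15; e = 14.7 − 15 = -0.3
a=18: ŷ = 18 = 18; e = 15.7 − 18 = -2.3
a=20: ŷ = 20 = 20; e = 19.3 − 20 = -0.7
a=22: ŷ = 22 = 22; e = 24 − 22 = 2
a=24: ŷ = 24 = 24; e = 24.2 − 24 = 0.2
a=27: ŷ = 27 = 27; e = 27.9 − 27 = 0.9
a=29: ŷ = 29 = 29; e = 28.2 − 29 = -0.8
Signs: + − − − + + + −
Runs: +×1, −×3, +×3, −×1 → 4

4 runs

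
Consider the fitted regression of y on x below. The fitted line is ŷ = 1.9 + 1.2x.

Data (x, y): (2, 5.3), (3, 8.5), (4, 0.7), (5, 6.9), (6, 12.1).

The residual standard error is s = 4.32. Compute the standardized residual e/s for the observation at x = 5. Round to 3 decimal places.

ŷ = 1.9 + 1.2·5 = 7.9
e = 6.9 − 7.9 = -1
e/s = -1 / 4.32 = -0.231

-0.231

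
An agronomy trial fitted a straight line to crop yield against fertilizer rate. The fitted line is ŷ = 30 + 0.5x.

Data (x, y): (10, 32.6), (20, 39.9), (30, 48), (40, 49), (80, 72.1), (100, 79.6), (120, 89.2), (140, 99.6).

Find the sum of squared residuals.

SSE = 21.14

x=10: ŷ = 30 + 0.5·10 = 35; e = 32.6 − 35 = -2.4
x=20: ŷ = 30 + 0.5·20 = 40; e = 39.9 − 40 = -0.1
x=30: ŷ = 30 + 0.5·30 = 45; e = 48 − 45 = 3
x=40: ŷ = 30 + 0.5·40 = 50; e = 49 − 50 = -1
x=80: ŷ = 30 + 0.5·80 = 70; e = 72.1 − 70 = 2.1
x=100: ŷ = 30 + 0.5·100 = 80; e = 79.6 − 80 = -0.4
x=120: ŷ = 30 + 0.5·120 = 90; e = 89.2 − 90 = -0.8
x=140: ŷ = 30 + 0.5·140 = 100; e = 99.6 − 100 = -0.4
SSE = 5.76 + 0.01 + 9 + 1 + 4.41 + 0.16 + 0.64 + 0.16 = 21.14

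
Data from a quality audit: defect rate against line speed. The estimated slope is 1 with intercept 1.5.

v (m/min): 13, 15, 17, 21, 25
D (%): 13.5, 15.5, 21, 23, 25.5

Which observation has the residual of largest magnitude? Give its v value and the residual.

v=13: D̂ = 1.5 + 13 = 14.5; r = 13.5 − 14.5 = -1
v=15: D̂ = 1.5 + 15 = 16.5; r = 15.5 − 16.5 = -1
v=17: D̂ = 1.5 + 17 = 18.5; r = 21 − 18.5 = 2.5
v=21: D̂ = 1.5 + 21 = 22.5; r = 23 − 22.5 = 0.5
v=25: D̂ = 1.5 + 25 = 26.5; r = 25.5 − 26.5 = -1
Largest |r| is 2.5 at v = 17, residual 2.5.

v = 17, r = 2.5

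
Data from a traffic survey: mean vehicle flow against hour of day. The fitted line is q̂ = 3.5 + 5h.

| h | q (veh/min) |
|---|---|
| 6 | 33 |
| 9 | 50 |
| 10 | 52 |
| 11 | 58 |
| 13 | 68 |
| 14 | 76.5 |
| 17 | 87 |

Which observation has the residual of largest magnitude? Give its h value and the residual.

h=6: q̂ = 3.5 + 5·6 = 33.5; e = 33 − 33.5 = -0.5
h=9: q̂ = 3.5 + 5·9 = 48.5; e = 50 − 48.5 = 1.5
h=10: q̂ = 3.5 + 5·10 = 53.5; e = 52 − 53.5 = -1.5
h=11: q̂ = 3.5 + 5·11 = 58.5; e = 58 − 58.5 = -0.5
h=13: q̂ = 3.5 + 5·13 = 68.5; e = 68 − 68.5 = -0.5
h=14: q̂ = 3.5 + 5·14 = 73.5; e = 76.5 − 73.5 = 3
h=17: q̂ = 3.5 + 5·17 = 88.5; e = 87 − 88.5 = -1.5
Largest |e| is 3 at h = 14, residual 3.

h = 14, e = 3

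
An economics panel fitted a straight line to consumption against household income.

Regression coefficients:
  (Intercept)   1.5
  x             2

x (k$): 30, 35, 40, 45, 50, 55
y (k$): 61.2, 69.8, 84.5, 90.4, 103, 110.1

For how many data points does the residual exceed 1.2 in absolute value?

x=30: ŷ = 1.5 + 2·30 = 61.5; e = 61.2 − 61.5 = -0.3
x=35: ŷ = 1.5 + 2·35 = 71.5; e = 69.8 − 71.5 = -1.7
x=40: ŷ = 1.5 + 2·40 = 81.5; e = 84.5 − 81.5 = 3
x=45: ŷ = 1.5 + 2·45 = 91.5; e = 90.4 − 91.5 = -1.1
x=50: ŷ = 1.5 + 2·50 = 101.5; e = 103 − 101.5 = 1.5
x=55: ŷ = 1.5 + 2·55 = 111.5; e = 110.1 − 111.5 = -1.4
|e| > 1.2: x=35 (|e|=1.7), x=40 (|e|=3), x=50 (|e|=1.5), x=55 (|e|=1.4) → 4

4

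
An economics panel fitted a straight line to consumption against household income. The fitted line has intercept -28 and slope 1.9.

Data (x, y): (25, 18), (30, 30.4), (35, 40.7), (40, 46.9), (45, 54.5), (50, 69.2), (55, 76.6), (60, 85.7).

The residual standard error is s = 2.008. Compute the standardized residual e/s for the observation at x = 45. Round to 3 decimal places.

-1.494

ŷ = -28 + 1.9·45 = 57.5
e = 54.5 − 57.5 = -3
e/s = -3 / 2.008 = -1.494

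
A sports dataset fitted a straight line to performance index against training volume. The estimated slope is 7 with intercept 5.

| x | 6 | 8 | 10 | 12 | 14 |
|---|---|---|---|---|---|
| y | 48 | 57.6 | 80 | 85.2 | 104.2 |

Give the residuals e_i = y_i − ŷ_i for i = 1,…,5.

1, -3.4, 5, -3.8, 1.2

x=6: ŷ = 5 + 7·6 = 47; e = 48 − 47 = 1
x=8: ŷ = 5 + 7·8 = 61; e = 57.6 − 61 = -3.4
x=10: ŷ = 5 + 7·10 = 75; e = 80 − 75 = 5
x=12: ŷ = 5 + 7·12 = 89; e = 85.2 − 89 = -3.8
x=14: ŷ = 5 + 7·14 = 103; e = 104.2 − 103 = 1.2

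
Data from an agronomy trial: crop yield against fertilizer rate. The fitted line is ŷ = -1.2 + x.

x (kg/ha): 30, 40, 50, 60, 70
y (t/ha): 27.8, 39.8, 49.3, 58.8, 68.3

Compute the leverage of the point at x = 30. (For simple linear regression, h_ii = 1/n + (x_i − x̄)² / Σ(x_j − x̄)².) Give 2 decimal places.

x̄ = (30 + 40 + 50 + 60 + 70)/5 = 50
Σ(x − x̄)² = 400 + 100 + 0 + 100 + 400 = 1000
h = 1/5 + (-20)²/1000 = 0.2 + 0.4 = 0.60

h = 0.60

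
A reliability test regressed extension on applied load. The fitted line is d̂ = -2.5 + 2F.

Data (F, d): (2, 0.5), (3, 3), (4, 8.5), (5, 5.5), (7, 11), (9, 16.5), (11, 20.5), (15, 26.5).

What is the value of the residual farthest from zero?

e = 3

F=2: d̂ = -2.5 + 2·2 = 1.5; e = 0.5 − 1.5 = -1
F=3: d̂ = -2.5 + 2·3 = 3.5; e = 3 − 3.5 = -0.5
F=4: d̂ = -2.5 + 2·4 = 5.5; e = 8.5 − 5.5 = 3
F=5: d̂ = -2.5 + 2·5 = 7.5; e = 5.5 − 7.5 = -2
F=7: d̂ = -2.5 + 2·7 = 11.5; e = 11 − 11.5 = -0.5
F=9: d̂ = -2.5 + 2·9 = 15.5; e = 16.5 − 15.5 = 1
F=11: d̂ = -2.5 + 2·11 = 19.5; e = 20.5 − 19.5 = 1
F=15: d̂ = -2.5 + 2·15 = 27.5; e = 26.5 − 27.5 = -1
Largest |e| is 3 at F = 4, residual 3.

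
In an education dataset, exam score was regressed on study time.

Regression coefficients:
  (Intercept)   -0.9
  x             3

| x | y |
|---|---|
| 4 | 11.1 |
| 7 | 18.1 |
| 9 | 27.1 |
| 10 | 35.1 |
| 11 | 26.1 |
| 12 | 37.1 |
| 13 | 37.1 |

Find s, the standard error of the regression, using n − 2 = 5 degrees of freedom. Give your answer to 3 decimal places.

x=4: ŷ = -0.9 + 3·4 = 11.1; r = 11.1 − 11.1 = 0
x=7: ŷ = -0.9 + 3·7 = 20.1; r = 18.1 − 20.1 = -2
x=9: ŷ = -0.9 + 3·9 = 26.1; r = 27.1 − 26.1 = 1
x=10: ŷ = -0.9 + 3·10 = 29.1; r = 35.1 − 29.1 = 6
x=11: ŷ = -0.9 + 3·11 = 32.1; r = 26.1 − 32.1 = -6
x=12: ŷ = -0.9 + 3·12 = 35.1; r = 37.1 − 35.1 = 2
x=13: ŷ = -0.9 + 3·13 = 38.1; r = 37.1 − 38.1 = -1
SSE = 0 + 4 + 1 + 36 + 36 + 4 + 1 = 82
s = √(82/5) = √16.4 ≈ 4.050

s = 4.050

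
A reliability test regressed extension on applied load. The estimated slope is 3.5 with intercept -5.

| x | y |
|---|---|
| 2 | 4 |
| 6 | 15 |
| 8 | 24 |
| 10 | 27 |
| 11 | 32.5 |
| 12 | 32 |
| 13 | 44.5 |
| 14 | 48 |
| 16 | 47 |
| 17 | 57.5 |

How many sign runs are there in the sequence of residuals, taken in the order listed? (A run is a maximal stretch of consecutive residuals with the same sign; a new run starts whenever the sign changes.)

7 runs

x=2: ŷ = -5 + 3.5·2 = 2; r = 4 − 2 = 2
x=6: ŷ = -5 + 3.5·6 = 16; r = 15 − 16 = -1
x=8: ŷ = -5 + 3.5·8 = 23; r = 24 − 23 = 1
x=10: ŷ = -5 + 3.5·10 = 30; r = 27 − 30 = -3
x=11: ŷ = -5 + 3.5·11 = 33.5; r = 32.5 − 33.5 = -1
x=12: ŷ = -5 + 3.5·12 = 37; r = 32 − 37 = -5
x=13: ŷ = -5 + 3.5·13 = 40.5; r = 44.5 − 40.5 = 4
x=14: ŷ = -5 + 3.5·14 = 44; r = 48 − 44 = 4
x=16: ŷ = -5 + 3.5·16 = 51; r = 47 − 51 = -4
x=17: ŷ = -5 + 3.5·17 = 54.5; r = 57.5 − 54.5 = 3
Signs: + − + − − − + + − +
Runs: +×1, −×1, +×1, −×3, +×2, −×1, +×1 → 7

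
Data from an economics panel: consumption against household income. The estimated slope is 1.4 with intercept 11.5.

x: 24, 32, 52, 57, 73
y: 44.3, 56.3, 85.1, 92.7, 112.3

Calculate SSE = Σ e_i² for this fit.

SSE = 5.2

x=24: ŷ = 11.5 + 1.4·24 = 45.1; e = 44.3 − 45.1 = -0.8
x=32: ŷ = 11.5 + 1.4·32 = 56.3; e = 56.3 − 56.3 = 0
x=52: ŷ = 11.5 + 1.4·52 = 84.3; e = 85.1 − 84.3 = 0.8
x=57: ŷ = 11.5 + 1.4·57 = 91.3; e = 92.7 − 91.3 = 1.4
x=73: ŷ = 11.5 + 1.4·73 = 113.7; e = 112.3 − 113.7 = -1.4
SSE = 0.64 + 0 + 0.64 + 1.96 + 1.96 = 5.2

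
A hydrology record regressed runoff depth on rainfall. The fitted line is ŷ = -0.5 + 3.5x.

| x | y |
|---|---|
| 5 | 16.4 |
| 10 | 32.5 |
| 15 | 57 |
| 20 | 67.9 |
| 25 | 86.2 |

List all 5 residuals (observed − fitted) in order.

x=5: ŷ = -0.5 + 3.5·5 = 17; r = 16.4 − 17 = -0.6
x=10: ŷ = -0.5 + 3.5·10 = 34.5; r = 32.5 − 34.5 = -2
x=15: ŷ = -0.5 + 3.5·15 = 52; r = 57 − 52 = 5
x=20: ŷ = -0.5 + 3.5·20 = 69.5; r = 67.9 − 69.5 = -1.6
x=25: ŷ = -0.5 + 3.5·25 = 87; r = 86.2 − 87 = -0.8

-0.6, -2, 5, -1.6, -0.8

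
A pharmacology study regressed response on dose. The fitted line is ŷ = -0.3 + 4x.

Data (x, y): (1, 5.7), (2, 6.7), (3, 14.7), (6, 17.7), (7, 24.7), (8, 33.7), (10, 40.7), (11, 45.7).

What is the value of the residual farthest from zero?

r = -6

x=1: ŷ = -0.3 + 4·1 = 3.7; r = 5.7 − 3.7 = 2
x=2: ŷ = -0.3 + 4·2 = 7.7; r = 6.7 − 7.7 = -1
x=3: ŷ = -0.3 + 4·3 = 11.7; r = 14.7 − 11.7 = 3
x=6: ŷ = -0.3 + 4·6 = 23.7; r = 17.7 − 23.7 = -6
x=7: ŷ = -0.3 + 4·7 = 27.7; r = 24.7 − 27.7 = -3
x=8: ŷ = -0.3 + 4·8 = 31.7; r = 33.7 − 31.7 = 2
x=10: ŷ = -0.3 + 4·10 = 39.7; r = 40.7 − 39.7 = 1
x=11: ŷ = -0.3 + 4·11 = 43.7; r = 45.7 − 43.7 = 2
Largest |r| is 6 at x = 6, residual -6.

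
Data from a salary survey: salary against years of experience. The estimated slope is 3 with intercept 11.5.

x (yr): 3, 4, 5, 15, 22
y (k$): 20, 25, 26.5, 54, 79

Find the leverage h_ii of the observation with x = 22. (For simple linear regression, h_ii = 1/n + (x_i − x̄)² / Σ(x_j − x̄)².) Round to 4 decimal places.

x̄ = (3 + 4 + 5 + 15 + 22)/5 = 9.8
Σ(x − x̄)² = 46.24 + 33.64 + 23.04 + 27.04 + 148.84 = 278.8
h = 1/5 + (12.2)²/278.8 = 0.2 + 0.533859 = 0.7339

h = 0.7339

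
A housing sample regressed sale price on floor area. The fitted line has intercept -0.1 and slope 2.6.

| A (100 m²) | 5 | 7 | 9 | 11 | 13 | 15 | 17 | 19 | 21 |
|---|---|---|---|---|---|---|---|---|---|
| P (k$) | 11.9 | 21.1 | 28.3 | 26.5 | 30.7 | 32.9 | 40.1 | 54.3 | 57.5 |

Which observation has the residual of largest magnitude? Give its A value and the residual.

A=5: ŷ = -0.1 + 2.6·5 = 12.9; r = 11.9 − 12.9 = -1
A=7: ŷ = -0.1 + 2.6·7 = 18.1; r = 21.1 − 18.1 = 3
A=9: ŷ = -0.1 + 2.6·9 = 23.3; r = 28.3 − 23.3 = 5
A=11: ŷ = -0.1 + 2.6·11 = 28.5; r = 26.5 − 28.5 = -2
A=13: ŷ = -0.1 + 2.6·13 = 33.7; r = 30.7 − 33.7 = -3
A=15: ŷ = -0.1 + 2.6·15 = 38.9; r = 32.9 − 38.9 = -6
A=17: ŷ = -0.1 + 2.6·17 = 44.1; r = 40.1 − 44.1 = -4
A=19: ŷ = -0.1 + 2.6·19 = 49.3; r = 54.3 − 49.3 = 5
A=21: ŷ = -0.1 + 2.6·21 = 54.5; r = 57.5 − 54.5 = 3
Largest |r| is 6 at A = 15, residual -6.

A = 15, r = -6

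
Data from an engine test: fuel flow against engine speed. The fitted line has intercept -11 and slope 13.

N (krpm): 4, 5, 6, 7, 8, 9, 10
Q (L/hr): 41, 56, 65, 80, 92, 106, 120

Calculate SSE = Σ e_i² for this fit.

SSE = 10

N=4: Q̂ = -11 + 13·4 = 41; e = 41 − 41 = 0
N=5: Q̂ = -11 + 13·5 = 54; e = 56 − 54 = 2
N=6: Q̂ = -11 + 13·6 = 67; e = 65 − 67 = -2
N=7: Q̂ = -11 + 13·7 = 80; e = 80 − 80 = 0
N=8: Q̂ = -11 + 13·8 = 93; e = 92 − 93 = -1
N=9: Q̂ = -11 + 13·9 = 106; e = 106 − 106 = 0
N=10: Q̂ = -11 + 13·10 = 119; e = 120 − 119 = 1
SSE = 0 + 4 + 4 + 0 + 1 + 0 + 1 = 10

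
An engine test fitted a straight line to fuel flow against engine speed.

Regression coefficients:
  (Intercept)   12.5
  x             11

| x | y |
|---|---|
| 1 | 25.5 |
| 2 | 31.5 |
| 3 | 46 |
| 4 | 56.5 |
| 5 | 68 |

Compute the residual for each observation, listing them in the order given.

x=1: ŷ = 12.5 + 11·1 = 23.5; e = 25.5 − 23.5 = 2
x=2: ŷ = 12.5 + 11·2 = 34.5; e = 31.5 − 34.5 = -3
x=3: ŷ = 12.5 + 11·3 = 45.5; e = 46 − 45.5 = 0.5
x=4: ŷ = 12.5 + 11·4 = 56.5; e = 56.5 − 56.5 = 0
x=5: ŷ = 12.5 + 11·5 = 67.5; e = 68 − 67.5 = 0.5

2, -3, 0.5, 0, 0.5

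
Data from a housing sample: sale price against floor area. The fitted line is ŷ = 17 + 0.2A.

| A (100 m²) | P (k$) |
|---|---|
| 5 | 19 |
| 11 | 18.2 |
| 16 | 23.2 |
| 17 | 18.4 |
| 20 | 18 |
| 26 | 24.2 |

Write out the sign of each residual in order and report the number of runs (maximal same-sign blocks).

5 runs

A=5: ŷ = 17 + 0.2·5 = 18; r = 19 − 18 = 1
A=11: ŷ = 17 + 0.2·11 = 19.2; r = 18.2 − 19.2 = -1
A=16: ŷ = 17 + 0.2·16 = 20.2; r = 23.2 − 20.2 = 3
A=17: ŷ = 17 + 0.2·17 = 20.4; r = 18.4 − 20.4 = -2
A=20: ŷ = 17 + 0.2·20 = 21; r = 18 − 21 = -3
A=26: ŷ = 17 + 0.2·26 = 22.2; r = 24.2 − 22.2 = 2
Signs: + − + − − +
Runs: +×1, −×1, +×1, −×2, +×1 → 5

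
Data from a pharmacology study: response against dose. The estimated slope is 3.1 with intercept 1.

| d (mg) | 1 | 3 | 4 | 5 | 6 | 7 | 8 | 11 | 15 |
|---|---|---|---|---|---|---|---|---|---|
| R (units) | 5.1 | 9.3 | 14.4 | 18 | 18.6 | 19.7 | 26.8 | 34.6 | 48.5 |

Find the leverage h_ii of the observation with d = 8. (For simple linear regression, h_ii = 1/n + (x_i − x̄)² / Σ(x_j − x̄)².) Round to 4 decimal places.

d̄ = (1 + 3 + 4 + 5 + 6 + 7 + 8 + 11 + 15)/9 = 6.66667
Σ(d − d̄)² = 32.1111 + 13.4444 + 7.11111 + 2.77778 + 0.444444 + 0.111111 + 1.77778 + 18.7778 + 69.4444 = 146
h = 1/9 + (1.33333)²/146 = 0.111111 + 0.0121766 = 0.1233

h = 0.1233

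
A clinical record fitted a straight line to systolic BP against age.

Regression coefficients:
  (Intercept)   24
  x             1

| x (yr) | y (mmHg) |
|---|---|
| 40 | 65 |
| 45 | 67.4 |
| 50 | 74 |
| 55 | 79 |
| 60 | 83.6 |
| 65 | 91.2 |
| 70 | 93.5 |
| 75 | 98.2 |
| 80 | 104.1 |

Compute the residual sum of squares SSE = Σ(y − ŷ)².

SSE = 9.46

x=40: ŷ = 24 + 40 = 64; r = 65 − 64 = 1
x=45: ŷ = 24 + 45 = 69; r = 67.4 − 69 = -1.6
x=50: ŷ = 24 + 50 = 74; r = 74 − 74 = 0
x=55: ŷ = 24 + 55 = 79; r = 79 − 79 = 0
x=60: ŷ = 24 + 60 = 84; r = 83.6 − 84 = -0.4
x=65: ŷ = 24 + 65 = 89; r = 91.2 − 89 = 2.2
x=70: ŷ = 24 + 70 = 94; r = 93.5 − 94 = -0.5
x=75: ŷ = 24 + 75 = 99; r = 98.2 − 99 = -0.8
x=80: ŷ = 24 + 80 = 104; r = 104.1 − 104 = 0.1
SSE = 1 + 2.56 + 0 + 0 + 0.16 + 4.84 + 0.25 + 0.64 + 0.01 = 9.46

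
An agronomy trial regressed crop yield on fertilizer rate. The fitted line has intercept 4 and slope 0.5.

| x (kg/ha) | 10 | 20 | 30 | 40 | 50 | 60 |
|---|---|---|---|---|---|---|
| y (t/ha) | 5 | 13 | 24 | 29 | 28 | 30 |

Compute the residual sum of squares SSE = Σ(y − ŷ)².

x=10: ŷ = 4 + 0.5·10 = 9; r = 5 − 9 = -4
x=20: ŷ = 4 + 0.5·20 = 14; r = 13 − 14 = -1
x=30: ŷ = 4 + 0.5·30 = 19; r = 24 − 19 = 5
x=40: ŷ = 4 + 0.5·40 = 24; r = 29 − 24 = 5
x=50: ŷ = 4 + 0.5·50 = 29; r = 28 − 29 = -1
x=60: ŷ = 4 + 0.5·60 = 34; r = 30 − 34 = -4
SSE = 16 + 1 + 25 + 25 + 1 + 16 = 84

SSE = 84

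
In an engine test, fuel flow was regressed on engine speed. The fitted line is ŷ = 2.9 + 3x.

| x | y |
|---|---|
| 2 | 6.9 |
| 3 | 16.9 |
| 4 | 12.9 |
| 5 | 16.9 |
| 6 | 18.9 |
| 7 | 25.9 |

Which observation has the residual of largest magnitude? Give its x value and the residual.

x = 3, e = 5

x=2: ŷ = 2.9 + 3·2 = 8.9; e = 6.9 − 8.9 = -2
x=3: ŷ = 2.9 + 3·3 = 11.9; e = 16.9 − 11.9 = 5
x=4: ŷ = 2.9 + 3·4 = 14.9; e = 12.9 − 14.9 = -2
x=5: ŷ = 2.9 + 3·5 = 17.9; e = 16.9 − 17.9 = -1
x=6: ŷ = 2.9 + 3·6 = 20.9; e = 18.9 − 20.9 = -2
x=7: ŷ = 2.9 + 3·7 = 23.9; e = 25.9 − 23.9 = 2
Largest |e| is 5 at x = 3, residual 5.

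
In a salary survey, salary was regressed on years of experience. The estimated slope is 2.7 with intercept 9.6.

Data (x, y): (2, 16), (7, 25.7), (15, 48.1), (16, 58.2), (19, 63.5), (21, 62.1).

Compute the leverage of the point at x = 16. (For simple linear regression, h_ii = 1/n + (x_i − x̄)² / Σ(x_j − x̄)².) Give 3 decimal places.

x̄ = (2 + 7 + 15 + 16 + 19 + 21)/6 = 13.3333
Σ(x − x̄)² = 128.444 + 40.1111 + 2.77778 + 7.11111 + 32.1111 + 58.7778 = 269.333
h = 1/6 + (2.66667)²/269.333 = 0.166667 + 0.0264026 = 0.193

h = 0.193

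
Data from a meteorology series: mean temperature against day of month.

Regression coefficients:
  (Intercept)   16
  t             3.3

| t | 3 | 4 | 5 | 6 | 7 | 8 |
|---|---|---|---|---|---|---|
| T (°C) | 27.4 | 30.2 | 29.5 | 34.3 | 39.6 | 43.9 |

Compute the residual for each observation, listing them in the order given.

t=3: T̂ = 16 + 3.3·3 = 25.9; r = 27.4 − 25.9 = 1.5
t=4: T̂ = 16 + 3.3·4 = 29.2; r = 30.2 − 29.2 = 1
t=5: T̂ = 16 + 3.3·5 = 32.5; r = 29.5 − 32.5 = -3
t=6: T̂ = 16 + 3.3·6 = 35.8; r = 34.3 − 35.8 = -1.5
t=7: T̂ = 16 + 3.3·7 = 39.1; r = 39.6 − 39.1 = 0.5
t=8: T̂ = 16 + 3.3·8 = 42.4; r = 43.9 − 42.4 = 1.5

1.5, 1, -3, -1.5, 0.5, 1.5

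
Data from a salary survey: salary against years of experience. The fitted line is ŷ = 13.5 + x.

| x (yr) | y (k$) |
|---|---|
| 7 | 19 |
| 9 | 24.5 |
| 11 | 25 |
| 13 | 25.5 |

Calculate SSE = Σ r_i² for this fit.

SSE = 7.5

x=7: ŷ = 13.5 + 7 = 20.5; r = 19 − 20.5 = -1.5
x=9: ŷ = 13.5 + 9 = 22.5; r = 24.5 − 22.5 = 2
x=11: ŷ = 13.5 + 11 = 24.5; r = 25 − 24.5 = 0.5
x=13: ŷ = 13.5 + 13 = 26.5; r = 25.5 − 26.5 = -1
SSE = 2.25 + 4 + 0.25 + 1 = 7.5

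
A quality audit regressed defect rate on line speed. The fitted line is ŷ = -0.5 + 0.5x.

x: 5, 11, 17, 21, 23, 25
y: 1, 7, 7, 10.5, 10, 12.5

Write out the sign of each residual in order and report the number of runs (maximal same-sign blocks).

x=5: ŷ = -0.5 + 0.5·5 = 2; r = 1 − 2 = -1
x=11: ŷ = -0.5 + 0.5·11 = 5; r = 7 − 5 = 2
x=17: ŷ = -0.5 + 0.5·17 = 8; r = 7 − 8 = -1
x=21: ŷ = -0.5 + 0.5·21 = 10; r = 10.5 − 10 = 0.5
x=23: ŷ = -0.5 + 0.5·23 = 11; r = 10 − 11 = -1
x=25: ŷ = -0.5 + 0.5·25 = 12; r = 12.5 − 12 = 0.5
Signs: − + − + − +
Runs: −×1, +×1, −×1, +×1, −×1, +×1 → 6

6 runs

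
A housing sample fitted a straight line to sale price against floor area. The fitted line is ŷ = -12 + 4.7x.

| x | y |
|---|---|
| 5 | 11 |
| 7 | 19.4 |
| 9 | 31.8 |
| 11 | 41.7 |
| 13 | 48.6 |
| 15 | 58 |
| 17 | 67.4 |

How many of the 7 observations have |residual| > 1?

3

x=5: ŷ = -12 + 4.7·5 = 11.5; e = 11 − 11.5 = -0.5
x=7: ŷ = -12 + 4.7·7 = 20.9; e = 19.4 − 20.9 = -1.5
x=9: ŷ = -12 + 4.7·9 = 30.3; e = 31.8 − 30.3 = 1.5
x=11: ŷ = -12 + 4.7·11 = 39.7; e = 41.7 − 39.7 = 2
x=13: ŷ = -12 + 4.7·13 = 49.1; e = 48.6 − 49.1 = -0.5
x=15: ŷ = -12 + 4.7·15 = 58.5; e = 58 − 58.5 = -0.5
x=17: ŷ = -12 + 4.7·17 = 67.9; e = 67.4 − 67.9 = -0.5
|e| > 1: x=7 (|e|=1.5), x=9 (|e|=1.5), x=11 (|e|=2) → 3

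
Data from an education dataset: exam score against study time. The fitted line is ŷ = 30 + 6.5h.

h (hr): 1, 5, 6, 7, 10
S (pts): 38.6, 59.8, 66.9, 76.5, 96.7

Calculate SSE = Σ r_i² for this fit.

h=1: ŷ = 30 + 6.5·1 = 36.5; r = 38.6 − 36.5 = 2.1
h=5: ŷ = 30 + 6.5·5 = 62.5; r = 59.8 − 62.5 = -2.7
h=6: ŷ = 30 + 6.5·6 = 69; r = 66.9 − 69 = -2.1
h=7: ŷ = 30 + 6.5·7 = 75.5; r = 76.5 − 75.5 = 1
h=10: ŷ = 30 + 6.5·10 = 95; r = 96.7 − 95 = 1.7
SSE = 4.41 + 7.29 + 4.41 + 1 + 2.89 = 20

SSE = 20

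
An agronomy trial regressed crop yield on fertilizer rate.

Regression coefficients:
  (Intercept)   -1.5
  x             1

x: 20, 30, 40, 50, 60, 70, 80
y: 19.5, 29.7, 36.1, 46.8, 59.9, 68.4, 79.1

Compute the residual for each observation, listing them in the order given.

x=20: ŷ = -1.5 + 20 = 18.5; r = 19.5 − 18.5 = 1
x=30: ŷ = -1.5 + 30 = 28.5; r = 29.7 − 28.5 = 1.2
x=40: ŷ = -1.5 + 40 = 38.5; r = 36.1 − 38.5 = -2.4
x=50: ŷ = -1.5 + 50 = 48.5; r = 46.8 − 48.5 = -1.7
x=60: ŷ = -1.5 + 60 = 58.5; r = 59.9 − 58.5 = 1.4
x=70: ŷ = -1.5 + 70 = 68.5; r = 68.4 − 68.5 = -0.1
x=80: ŷ = -1.5 + 80 = 78.5; r = 79.1 − 78.5 = 0.6

1, 1.2, -2.4, -1.7, 1.4, -0.1, 0.6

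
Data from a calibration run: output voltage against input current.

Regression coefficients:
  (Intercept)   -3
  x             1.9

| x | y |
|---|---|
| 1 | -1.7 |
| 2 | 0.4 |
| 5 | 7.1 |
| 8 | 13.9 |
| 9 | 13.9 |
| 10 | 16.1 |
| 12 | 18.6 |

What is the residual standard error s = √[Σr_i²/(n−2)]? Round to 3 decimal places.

x=1: ŷ = -3 + 1.9·1 = -1.1; r = -1.7 − (-1.1) = -0.6
x=2: ŷ = -3 + 1.9·2 = 0.8; r = 0.4 − 0.8 = -0.4
x=5: ŷ = -3 + 1.9·5 = 6.5; r = 7.1 − 6.5 = 0.6
x=8: ŷ = -3 + 1.9·8 = 12.2; r = 13.9 − 12.2 = 1.7
x=9: ŷ = -3 + 1.9·9 = 14.1; r = 13.9 − 14.1 = -0.2
x=10: ŷ = -3 + 1.9·10 = 16; r = 16.1 − 16 = 0.1
x=12: ŷ = -3 + 1.9·12 = 19.8; r = 18.6 − 19.8 = -1.2
SSE = 0.36 + 0.16 + 0.36 + 2.89 + 0.04 + 0.01 + 1.44 = 5.26
s = √(5.26/5) = √1.052 ≈ 1.026

s = 1.026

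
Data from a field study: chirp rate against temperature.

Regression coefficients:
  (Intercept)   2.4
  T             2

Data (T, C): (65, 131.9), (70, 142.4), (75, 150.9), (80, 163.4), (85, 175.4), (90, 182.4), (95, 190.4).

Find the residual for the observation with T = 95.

e = -2

ŷ = 2.4 + 2·95 = 192.4
e = 190.4 − 192.4 = -2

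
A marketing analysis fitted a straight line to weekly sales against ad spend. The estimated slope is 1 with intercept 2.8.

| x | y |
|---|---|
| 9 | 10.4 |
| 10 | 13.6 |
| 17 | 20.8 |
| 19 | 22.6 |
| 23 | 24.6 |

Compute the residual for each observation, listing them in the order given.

x=9: ŷ = 2.8 + 9 = 11.8; e = 10.4 − 11.8 = -1.4
x=10: ŷ = 2.8 + 10 = 12.8; e = 13.6 − 12.8 = 0.8
x=17: ŷ = 2.8 + 17 = 19.8; e = 20.8 − 19.8 = 1
x=19: ŷ = 2.8 + 19 = 21.8; e = 22.6 − 21.8 = 0.8
x=23: ŷ = 2.8 + 23 = 25.8; e = 24.6 − 25.8 = -1.2

-1.4, 0.8, 1, 0.8, -1.2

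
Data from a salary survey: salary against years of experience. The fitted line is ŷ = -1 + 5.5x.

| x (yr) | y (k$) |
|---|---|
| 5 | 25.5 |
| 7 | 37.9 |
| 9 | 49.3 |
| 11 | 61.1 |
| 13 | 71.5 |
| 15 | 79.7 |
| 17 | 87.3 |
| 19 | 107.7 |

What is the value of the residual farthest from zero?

x=5: ŷ = -1 + 5.5·5 = 26.5; e = 25.5 − 26.5 = -1
x=7: ŷ = -1 + 5.5·7 = 37.5; e = 37.9 − 37.5 = 0.4
x=9: ŷ = -1 + 5.5·9 = 48.5; e = 49.3 − 48.5 = 0.8
x=11: ŷ = -1 + 5.5·11 = 59.5; e = 61.1 − 59.5 = 1.6
x=13: ŷ = -1 + 5.5·13 = 70.5; e = 71.5 − 70.5 = 1
x=15: ŷ = -1 + 5.5·15 = 81.5; e = 79.7 − 81.5 = -1.8
x=17: ŷ = -1 + 5.5·17 = 92.5; e = 87.3 − 92.5 = -5.2
x=19: ŷ = -1 + 5.5·19 = 103.5; e = 107.7 − 103.5 = 4.2
Largest |e| is 5.2 at x = 17, residual -5.2.

e = -5.2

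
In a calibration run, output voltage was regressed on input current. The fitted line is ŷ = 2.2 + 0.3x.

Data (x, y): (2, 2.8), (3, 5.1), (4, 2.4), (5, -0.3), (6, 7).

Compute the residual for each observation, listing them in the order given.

0, 2, -1, -4, 3

x=2: ŷ = 2.2 + 0.3·2 = 2.8; r = 2.8 − 2.8 = 0
x=3: ŷ = 2.2 + 0.3·3 = 3.1; r = 5.1 − 3.1 = 2
x=4: ŷ = 2.2 + 0.3·4 = 3.4; r = 2.4 − 3.4 = -1
x=5: ŷ = 2.2 + 0.3·5 = 3.7; r = -0.3 − 3.7 = -4
x=6: ŷ = 2.2 + 0.3·6 = 4; r = 7 − 4 = 3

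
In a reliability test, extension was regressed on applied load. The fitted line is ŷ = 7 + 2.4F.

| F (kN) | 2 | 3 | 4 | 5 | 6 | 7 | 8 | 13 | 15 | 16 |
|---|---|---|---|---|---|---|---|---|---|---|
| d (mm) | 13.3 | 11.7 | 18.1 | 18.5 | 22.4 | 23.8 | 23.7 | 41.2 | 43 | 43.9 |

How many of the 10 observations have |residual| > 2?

F=2: ŷ = 7 + 2.4·2 = 11.8; e = 13.3 − 11.8 = 1.5
F=3: ŷ = 7 + 2.4·3 = 14.2; e = 11.7 − 14.2 = -2.5
F=4: ŷ = 7 + 2.4·4 = 16.6; e = 18.1 − 16.6 = 1.5
F=5: ŷ = 7 + 2.4·5 = 19; e = 18.5 − 19 = -0.5
F=6: ŷ = 7 + 2.4·6 = 21.4; e = 22.4 − 21.4 = 1
F=7: ŷ = 7 + 2.4·7 = 23.8; e = 23.8 − 23.8 = 0
F=8: ŷ = 7 + 2.4·8 = 26.2; e = 23.7 − 26.2 = -2.5
F=13: ŷ = 7 + 2.4·13 = 38.2; e = 41.2 − 38.2 = 3
F=15: ŷ = 7 + 2.4·15 = 43; e = 43 − 43 = 0
F=16: ŷ = 7 + 2.4·16 = 45.4; e = 43.9 − 45.4 = -1.5
|e| > 2: F=3 (|e|=2.5), F=8 (|e|=2.5), F=13 (|e|=3) → 3

3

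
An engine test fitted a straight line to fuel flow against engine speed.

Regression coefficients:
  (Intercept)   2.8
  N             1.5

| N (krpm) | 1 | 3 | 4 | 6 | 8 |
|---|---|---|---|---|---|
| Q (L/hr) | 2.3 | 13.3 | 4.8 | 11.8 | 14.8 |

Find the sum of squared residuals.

N=1: ŷ = 2.8 + 1.5·1 = 4.3; e = 2.3 − 4.3 = -2
N=3: ŷ = 2.8 + 1.5·3 = 7.3; e = 13.3 − 7.3 = 6
N=4: ŷ = 2.8 + 1.5·4 = 8.8; e = 4.8 − 8.8 = -4
N=6: ŷ = 2.8 + 1.5·6 = 11.8; e = 11.8 − 11.8 = 0
N=8: ŷ = 2.8 + 1.5·8 = 14.8; e = 14.8 − 14.8 = 0
SSE = 4 + 36 + 16 + 0 + 0 = 56

SSE = 56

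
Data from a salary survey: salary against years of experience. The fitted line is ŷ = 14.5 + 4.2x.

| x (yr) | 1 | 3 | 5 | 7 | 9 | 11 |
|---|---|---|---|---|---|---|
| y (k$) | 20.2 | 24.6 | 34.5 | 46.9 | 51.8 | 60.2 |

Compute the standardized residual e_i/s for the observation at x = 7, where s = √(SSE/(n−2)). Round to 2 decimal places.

x=1: ŷ = 14.5 + 4.2·1 = 18.7; e = 20.2 − 18.7 = 1.5
x=3: ŷ = 14.5 + 4.2·3 = 27.1; e = 24.6 − 27.1 = -2.5
x=5: ŷ = 14.5 + 4.2·5 = 35.5; e = 34.5 − 35.5 = -1
x=7: ŷ = 14.5 + 4.2·7 = 43.9; e = 46.9 − 43.9 = 3
x=9: ŷ = 14.5 + 4.2·9 = 52.3; e = 51.8 − 52.3 = -0.5
x=11: ŷ = 14.5 + 4.2·11 = 60.7; e = 60.2 − 60.7 = -0.5
SSE = 2.25 + 6.25 + 1 + 9 + 0.25 + 0.25 = 19
s = √(19/4) = 2.17945
e/s = 3 / 2.17945 = 1.38

1.38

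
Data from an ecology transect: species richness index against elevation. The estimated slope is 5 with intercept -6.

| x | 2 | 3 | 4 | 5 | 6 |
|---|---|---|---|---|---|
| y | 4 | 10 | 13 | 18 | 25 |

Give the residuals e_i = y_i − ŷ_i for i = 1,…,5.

x=2: ŷ = -6 + 5·2 = 4; e = 4 − 4 = 0
x=3: ŷ = -6 + 5·3 = 9; e = 10 − 9 = 1
x=4: ŷ = -6 + 5·4 = 14; e = 13 − 14 = -1
x=5: ŷ = -6 + 5·5 = 19; e = 18 − 19 = -1
x=6: ŷ = -6 + 5·6 = 24; e = 25 − 24 = 1

0, 1, -1, -1, 1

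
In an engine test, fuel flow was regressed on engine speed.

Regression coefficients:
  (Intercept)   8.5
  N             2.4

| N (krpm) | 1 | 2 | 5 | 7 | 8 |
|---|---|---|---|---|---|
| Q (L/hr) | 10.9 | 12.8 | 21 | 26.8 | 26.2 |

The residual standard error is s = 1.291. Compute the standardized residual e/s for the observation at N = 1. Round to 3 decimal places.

0.000

Q̂ = 8.5 + 2.4·1 = 10.9
e = 10.9 − 10.9 = 0
e/s = 0 / 1.291 = 0.000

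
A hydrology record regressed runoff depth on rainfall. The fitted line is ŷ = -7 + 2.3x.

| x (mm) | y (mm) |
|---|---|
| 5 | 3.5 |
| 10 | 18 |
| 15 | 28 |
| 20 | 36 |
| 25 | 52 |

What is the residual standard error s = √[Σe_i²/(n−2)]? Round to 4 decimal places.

x=5: ŷ = -7 + 2.3·5 = 4.5; e = 3.5 − 4.5 = -1
x=10: ŷ = -7 + 2.3·10 = 16; e = 18 − 16 = 2
x=15: ŷ = -7 + 2.3·15 = 27.5; e = 28 − 27.5 = 0.5
x=20: ŷ = -7 + 2.3·20 = 39; e = 36 − 39 = -3
x=25: ŷ = -7 + 2.3·25 = 50.5; e = 52 − 50.5 = 1.5
SSE = 1 + 4 + 0.25 + 9 + 2.25 = 16.5
s = √(16.5/3) = √5.5 ≈ 2.3452

s = 2.3452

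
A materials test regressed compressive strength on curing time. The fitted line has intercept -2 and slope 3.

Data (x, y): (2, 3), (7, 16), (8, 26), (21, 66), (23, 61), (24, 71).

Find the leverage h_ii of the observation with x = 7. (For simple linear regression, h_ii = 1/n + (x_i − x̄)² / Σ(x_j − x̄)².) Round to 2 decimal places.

x̄ = (2 + 7 + 8 + 21 + 23 + 24)/6 = 14.1667
Σ(x − x̄)² = 148.028 + 51.3611 + 38.0278 + 46.6944 + 78.0278 + 96.6944 = 458.833
h = 1/6 + (-7.16667)²/458.833 = 0.166667 + 0.111938 = 0.28

h = 0.28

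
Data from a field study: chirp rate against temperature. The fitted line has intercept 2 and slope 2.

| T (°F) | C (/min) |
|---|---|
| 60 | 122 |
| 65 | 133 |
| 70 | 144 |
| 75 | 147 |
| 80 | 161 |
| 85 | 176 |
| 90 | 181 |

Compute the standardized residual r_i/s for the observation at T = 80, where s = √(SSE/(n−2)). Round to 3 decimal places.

-0.323

T=60: Ĉ = 2 + 2·60 = 122; r = 122 − 122 = 0
T=65: Ĉ = 2 + 2·65 = 132; r = 133 − 132 = 1
T=70: Ĉ = 2 + 2·70 = 142; r = 144 − 142 = 2
T=75: Ĉ = 2 + 2·75 = 152; r = 147 − 152 = -5
T=80: Ĉ = 2 + 2·80 = 162; r = 161 − 162 = -1
T=85: Ĉ = 2 + 2·85 = 172; r = 176 − 172 = 4
T=90: Ĉ = 2 + 2·90 = 182; r = 181 − 182 = -1
SSE = 0 + 1 + 4 + 25 + 1 + 16 + 1 = 48
s = √(48/5) = 3.09839
r/s = -1 / 3.09839 = -0.323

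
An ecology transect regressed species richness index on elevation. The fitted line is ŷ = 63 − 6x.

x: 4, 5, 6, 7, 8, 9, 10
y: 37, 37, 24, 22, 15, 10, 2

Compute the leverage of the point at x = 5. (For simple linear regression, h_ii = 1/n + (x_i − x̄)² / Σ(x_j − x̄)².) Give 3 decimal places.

h = 0.286

x̄ = (4 + 5 + 6 + 7 + 8 + 9 + 10)/7 = 7
Σ(x − x̄)² = 9 + 4 + 1 + 0 + 1 + 4 + 9 = 28
h = 1/7 + (-2)²/28 = 0.142857 + 0.142857 = 0.286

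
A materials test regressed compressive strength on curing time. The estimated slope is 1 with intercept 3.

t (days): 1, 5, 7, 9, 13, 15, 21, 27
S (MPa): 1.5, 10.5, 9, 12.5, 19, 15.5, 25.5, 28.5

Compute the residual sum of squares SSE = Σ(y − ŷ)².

t=1: ŷ = 3 + 1 = 4; e = 1.5 − 4 = -2.5
t=5: ŷ = 3 + 5 = 8; e = 10.5 − 8 = 2.5
t=7: ŷ = 3 + 7 = 10; e = 9 − 10 = -1
t=9: ŷ = 3 + 9 = 12; e = 12.5 − 12 = 0.5
t=13: ŷ = 3 + 13 = 16; e = 19 − 16 = 3
t=15: ŷ = 3 + 15 = 18; e = 15.5 − 18 = -2.5
t=21: ŷ = 3 + 21 = 24; e = 25.5 − 24 = 1.5
t=27: ŷ = 3 + 27 = 30; e = 28.5 − 30 = -1.5
SSE = 6.25 + 6.25 + 1 + 0.25 + 9 + 6.25 + 2.25 + 2.25 = 33.5

SSE = 33.5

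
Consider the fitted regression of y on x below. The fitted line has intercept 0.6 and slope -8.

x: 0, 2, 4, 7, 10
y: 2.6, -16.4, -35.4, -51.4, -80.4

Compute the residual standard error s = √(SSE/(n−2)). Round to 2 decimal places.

s = 3.56

x=0: ŷ = 0.6 − 8·0 = 0.6; e = 2.6 − 0.6 = 2
x=2: ŷ = 0.6 − 8·2 = -15.4; e = -16.4 − (-15.4) = -1
x=4: ŷ = 0.6 − 8·4 = -31.4; e = -35.4 − (-31.4) = -4
x=7: ŷ = 0.6 − 8·7 = -55.4; e = -51.4 − (-55.4) = 4
x=10: ŷ = 0.6 − 8·10 = -79.4; e = -80.4 − (-79.4) = -1
SSE = 4 + 1 + 16 + 16 + 1 = 38
s = √(38/3) = √12.6667 ≈ 3.56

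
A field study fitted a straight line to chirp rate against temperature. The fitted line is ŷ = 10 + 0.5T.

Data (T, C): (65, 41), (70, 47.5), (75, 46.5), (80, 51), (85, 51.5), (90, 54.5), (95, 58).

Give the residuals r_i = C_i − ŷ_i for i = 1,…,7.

T=65: ŷ = 10 + 0.5·65 = 42.5; r = 41 − 42.5 = -1.5
T=70: ŷ = 10 + 0.5·70 = 45; r = 47.5 − 45 = 2.5
T=75: ŷ = 10 + 0.5·75 = 47.5; r = 46.5 − 47.5 = -1
T=80: ŷ = 10 + 0.5·80 = 50; r = 51 − 50 = 1
T=85: ŷ = 10 + 0.5·85 = 52.5; r = 51.5 − 52.5 = -1
T=90: ŷ = 10 + 0.5·90 = 55; r = 54.5 − 55 = -0.5
T=95: ŷ = 10 + 0.5·95 = 57.5; r = 58 − 57.5 = 0.5

-1.5, 2.5, -1, 1, -1, -0.5, 0.5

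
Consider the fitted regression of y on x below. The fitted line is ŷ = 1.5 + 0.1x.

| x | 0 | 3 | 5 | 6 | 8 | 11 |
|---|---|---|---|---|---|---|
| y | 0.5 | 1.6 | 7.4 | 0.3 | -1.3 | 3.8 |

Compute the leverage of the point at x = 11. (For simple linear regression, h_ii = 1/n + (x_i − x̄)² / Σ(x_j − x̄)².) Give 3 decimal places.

x̄ = (0 + 3 + 5 + 6 + 8 + 11)/6 = 5.5
Σ(x − x̄)² = 30.25 + 6.25 + 0.25 + 0.25 + 6.25 + 30.25 = 73.5
h = 1/6 + (5.5)²/73.5 = 0.166667 + 0.411565 = 0.578

h = 0.578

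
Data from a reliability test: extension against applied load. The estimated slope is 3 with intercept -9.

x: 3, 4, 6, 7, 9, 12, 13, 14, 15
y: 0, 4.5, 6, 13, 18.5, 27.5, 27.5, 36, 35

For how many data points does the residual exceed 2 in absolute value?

3

x=3: ŷ = -9 + 3·3 = 0; e = 0 − 0 = 0
x=4: ŷ = -9 + 3·4 = 3; e = 4.5 − 3 = 1.5
x=6: ŷ = -9 + 3·6 = 9; e = 6 − 9 = -3
x=7: ŷ = -9 + 3·7 = 12; e = 13 − 12 = 1
x=9: ŷ = -9 + 3·9 = 18; e = 18.5 − 18 = 0.5
x=12: ŷ = -9 + 3·12 = 27; e = 27.5 − 27 = 0.5
x=13: ŷ = -9 + 3·13 = 30; e = 27.5 − 30 = -2.5
x=14: ŷ = -9 + 3·14 = 33; e = 36 − 33 = 3
x=15: ŷ = -9 + 3·15 = 36; e = 35 − 36 = -1
|e| > 2: x=6 (|e|=3), x=13 (|e|=2.5), x=14 (|e|=3) → 3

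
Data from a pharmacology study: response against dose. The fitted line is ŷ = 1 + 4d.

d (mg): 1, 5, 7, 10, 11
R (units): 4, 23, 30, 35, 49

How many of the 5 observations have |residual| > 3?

2

d=1: ŷ = 1 + 4·1 = 5; e = 4 − 5 = -1
d=5: ŷ = 1 + 4·5 = 21; e = 23 − 21 = 2
d=7: ŷ = 1 + 4·7 = 29; e = 30 − 29 = 1
d=10: ŷ = 1 + 4·10 = 41; e = 35 − 41 = -6
d=11: ŷ = 1 + 4·11 = 45; e = 49 − 45 = 4
|e| > 3: d=10 (|e|=6), d=11 (|e|=4) → 2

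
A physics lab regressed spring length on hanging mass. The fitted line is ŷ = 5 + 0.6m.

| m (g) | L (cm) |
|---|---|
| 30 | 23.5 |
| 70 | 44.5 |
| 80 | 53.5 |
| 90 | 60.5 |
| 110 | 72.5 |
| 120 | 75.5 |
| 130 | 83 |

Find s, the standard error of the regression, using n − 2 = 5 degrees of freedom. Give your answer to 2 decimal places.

s = 1.64

m=30: ŷ = 5 + 0.6·30 = 23; e = 23.5 − 23 = 0.5
m=70: ŷ = 5 + 0.6·70 = 47; e = 44.5 − 47 = -2.5
m=80: ŷ = 5 + 0.6·80 = 53; e = 53.5 − 53 = 0.5
m=90: ŷ = 5 + 0.6·90 = 59; e = 60.5 − 59 = 1.5
m=110: ŷ = 5 + 0.6·110 = 71; e = 72.5 − 71 = 1.5
m=120: ŷ = 5 + 0.6·120 = 77; e = 75.5 − 77 = -1.5
m=130: ŷ = 5 + 0.6·130 = 83; e = 83 − 83 = 0
SSE = 0.25 + 6.25 + 0.25 + 2.25 + 2.25 + 2.25 + 0 = 13.5
s = √(13.5/5) = √2.7 ≈ 1.64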